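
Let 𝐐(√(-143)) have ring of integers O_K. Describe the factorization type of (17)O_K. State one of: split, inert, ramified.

-143 mod 4 = 1, hence disc K = -143 and O_K = ℤ[(1+√-143)/2].
Since gcd(17, -143) = 1 the prime 17 does not ramify.
(-143/17) = 10^8 mod 17 = 16, giving Legendre symbol -1.
(-143/17) = -1, so 17 is inert.

17 remains inert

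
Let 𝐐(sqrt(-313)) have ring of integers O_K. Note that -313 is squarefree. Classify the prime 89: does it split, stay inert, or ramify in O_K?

inert — (89) stays prime in O_K

d = -313 ≡ 3 (mod 4), so O_K = ℤ[√-313] and disc(K) = 4d = -1252.
disc(K) = -1252 is not divisible by 89; 89 is unramified.
Legendre symbol by Euler's criterion: (-313/89) ≡ (-313)^44 ≡ 88 (mod 89), i.e. (-313/89) = -1.
d is a non-residue mod p, hence 89 remains inert in O_K.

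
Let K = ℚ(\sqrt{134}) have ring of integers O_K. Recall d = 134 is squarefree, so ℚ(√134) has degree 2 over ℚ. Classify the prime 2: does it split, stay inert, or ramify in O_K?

Since 134 ≢ 1 mod 4, the ring of integers is ℤ[√134] with discriminant 4·134 = 536.
disc(K) = 536 = 2·268, so p = 2 is ramified.

ramifies in O_K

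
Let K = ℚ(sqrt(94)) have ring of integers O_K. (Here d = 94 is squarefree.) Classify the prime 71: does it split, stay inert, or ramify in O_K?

Since 94 ≢ 1 mod 4, the ring of integers is ℤ[√94] with discriminant 4·94 = 376.
71 ∤ 376, so 71 is unramified.
Euler's criterion: 94^35 mod 71 = 70. Thus (94|71) = -1.
(94/71) = -1, so 71 is inert.

inert — (71) stays prime in O_K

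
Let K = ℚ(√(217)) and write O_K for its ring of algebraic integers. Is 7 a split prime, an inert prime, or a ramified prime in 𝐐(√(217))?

7 is ramified

Since 217 ≡ 1 mod 4, the ring of integers is ℤ[(1+√217)/2] with discriminant 217.
Ramification test: 7 | 217. The prime 7 ramifies in K.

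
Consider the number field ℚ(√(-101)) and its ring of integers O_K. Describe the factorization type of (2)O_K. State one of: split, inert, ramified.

Since -101 ≢ 1 mod 4, the ring of integers is ℤ[√-101] with discriminant 4·(-101) = -404.
2 divides disc(K) = -404, so 2 ramifies.

ramified — (2) = 𝔭²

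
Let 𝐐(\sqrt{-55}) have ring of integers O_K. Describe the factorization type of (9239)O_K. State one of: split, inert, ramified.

inert

Since -55 ≡ 1 mod 4, the ring of integers is ℤ[(1+√-55)/2] with discriminant -55.
disc(K) = -55 is not divisible by 9239; 9239 is unramified.
Legendre symbol by Euler's criterion: (-55/9239) ≡ (-55)^4619 ≡ 9238 (mod 9239), i.e. (-55/9239) = -1.
Legendre symbol -1 ⇒ 9239 is inert.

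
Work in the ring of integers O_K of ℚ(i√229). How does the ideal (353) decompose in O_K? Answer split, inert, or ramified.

inert — (353) stays prime in O_K

d = -229 ≡ 3 (mod 4), so O_K = ℤ[√-229] and disc(K) = 4d = -916.
353 ∤ -916, so 353 is unramified.
Legendre symbol by Euler's criterion: (-229/353) ≡ (-229)^176 ≡ 352 (mod 353), i.e. (-229/353) = -1.
Legendre symbol -1 ⇒ 353 is inert.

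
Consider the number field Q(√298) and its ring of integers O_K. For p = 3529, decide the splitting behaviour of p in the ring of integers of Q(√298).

splits completely

Since 298 ≢ 1 mod 4, the ring of integers is ℤ[√298] with discriminant 4·298 = 1192.
disc(K) = 1192 is not divisible by 3529; 3529 is unramified.
(298/3529) = 298^1764 mod 3529 = 1, giving Legendre symbol 1.
d is a quadratic residue mod p, hence 3529 splits in O_K.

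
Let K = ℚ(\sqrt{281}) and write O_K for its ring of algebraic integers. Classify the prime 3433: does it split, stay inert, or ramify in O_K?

3433 remains inert

281 mod 4 = 1, hence disc K = 281 and O_K = ℤ[(1+√281)/2].
disc(K) = 281 is not divisible by 3433; 3433 is unramified.
Legendre symbol by Euler's criterion: (281/3433) ≡ 281^1716 ≡ 3432 (mod 3433), i.e. (281/3433) = -1.
(281/3433) = -1, so 3433 is inert.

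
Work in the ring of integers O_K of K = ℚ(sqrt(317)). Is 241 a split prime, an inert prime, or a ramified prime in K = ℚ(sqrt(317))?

Since 317 ≡ 1 mod 4, the ring of integers is ℤ[(1+√317)/2] with discriminant 317.
disc(K) = 317 is not divisible by 241; 241 is unramified.
Legendre symbol by Euler's criterion: (317/241) ≡ 317^120 ≡ 240 (mod 241), i.e. (317/241) = -1.
(317/241) = -1, so 241 is inert.

inert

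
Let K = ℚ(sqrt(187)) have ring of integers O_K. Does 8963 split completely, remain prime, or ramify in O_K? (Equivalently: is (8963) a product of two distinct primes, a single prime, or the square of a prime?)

d = 187 ≡ 3 (mod 4), so O_K = ℤ[√187] and disc(K) = 4d = 748.
disc(K) = 748 is not divisible by 8963; 8963 is unramified.
Compute (187/8963) via Euler: 187^((8963-1)/2) mod 8963 = 8962, so (187/8963) = -1.
Legendre symbol -1 ⇒ 8963 is inert.

inert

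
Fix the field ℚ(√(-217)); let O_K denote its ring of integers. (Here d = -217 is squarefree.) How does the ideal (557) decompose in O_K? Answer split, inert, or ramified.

d = -217 ≡ 3 (mod 4), so O_K = ℤ[√-217] and disc(K) = 4d = -868.
557 ∤ -868, so 557 is unramified.
Legendre symbol by Euler's criterion: (-217/557) ≡ (-217)^278 ≡ 556 (mod 557), i.e. (-217/557) = -1.
Legendre symbol -1 ⇒ 557 is inert.

557 remains inert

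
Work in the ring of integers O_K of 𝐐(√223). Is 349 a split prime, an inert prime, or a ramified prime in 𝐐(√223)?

p splits

223 mod 4 = 3, hence disc K = 4·223 = 892 and O_K = ℤ[√223].
Since gcd(349, 892) = 1 the prime 349 does not ramify.
(223/349) = 223^174 mod 349 = 1, giving Legendre symbol 1.
d is a quadratic residue mod p, hence 349 splits in O_K.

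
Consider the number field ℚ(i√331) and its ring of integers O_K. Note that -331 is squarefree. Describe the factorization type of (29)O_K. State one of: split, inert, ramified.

Since -331 ≡ 1 mod 4, the ring of integers is ℤ[(1+√-331)/2] with discriminant -331.
Since gcd(29, -331) = 1 the prime 29 does not ramify.
Legendre symbol by Euler's criterion: (-331/29) ≡ (-331)^14 ≡ 28 (mod 29), i.e. (-331/29) = -1.
Legendre symbol -1 ⇒ 29 is inert.

29 remains inert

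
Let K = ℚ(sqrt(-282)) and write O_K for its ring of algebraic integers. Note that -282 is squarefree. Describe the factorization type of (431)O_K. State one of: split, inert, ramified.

431 splits in O_K

Since -282 ≢ 1 mod 4, the ring of integers is ℤ[√-282] with discriminant 4·(-282) = -1128.
431 ∤ -1128, so 431 is unramified.
Euler's criterion: (-282)^215 mod 431 = 1. Thus (-282|431) = 1.
(-282/431) = 1, so 431 splits.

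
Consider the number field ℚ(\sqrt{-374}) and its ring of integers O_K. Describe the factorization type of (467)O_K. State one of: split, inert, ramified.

d = -374 ≡ 2 (mod 4), so O_K = ℤ[√-374] and disc(K) = 4d = -1496.
disc(K) = -1496 is not divisible by 467; 467 is unramified.
Legendre symbol by Euler's criterion: (-374/467) ≡ (-374)^233 ≡ 466 (mod 467), i.e. (-374/467) = -1.
(-374/467) = -1, so 467 is inert.

inert — (467) stays prime in O_K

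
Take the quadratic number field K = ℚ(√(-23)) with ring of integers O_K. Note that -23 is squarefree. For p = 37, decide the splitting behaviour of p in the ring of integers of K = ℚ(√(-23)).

d = -23 ≡ 1 (mod 4), so O_K = ℤ[(1+√-23)/2] and disc(K) = d = -23.
disc(K) = -23 is not divisible by 37; 37 is unramified.
Euler's criterion: (-23)^18 mod 37 = 36. Thus (-23|37) = -1.
d is a non-residue mod p, hence 37 remains inert in O_K.

p is inert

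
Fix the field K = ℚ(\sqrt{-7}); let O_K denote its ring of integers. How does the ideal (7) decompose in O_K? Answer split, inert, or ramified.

Since -7 ≡ 1 mod 4, the ring of integers is ℤ[(1+√-7)/2] with discriminant -7.
disc(K) = -7 = 7·(-1), so p = 7 is ramified.

ramifies in O_K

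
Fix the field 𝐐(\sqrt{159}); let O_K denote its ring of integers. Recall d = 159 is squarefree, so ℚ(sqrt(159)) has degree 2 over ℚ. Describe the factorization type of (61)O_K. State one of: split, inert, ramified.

Since 159 ≢ 1 mod 4, the ring of integers is ℤ[√159] with discriminant 4·159 = 636.
61 ∤ 636, so 61 is unramified.
(159/61) = 37^30 mod 61 = 60, giving Legendre symbol -1.
Legendre symbol -1 ⇒ 61 is inert.

61 remains inert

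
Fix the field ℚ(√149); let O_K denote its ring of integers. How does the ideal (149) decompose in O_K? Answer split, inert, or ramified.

149 mod 4 = 1, hence disc K = 149 and O_K = ℤ[(1+√149)/2].
Ramification test: 149 | 149. The prime 149 ramifies in K.

149 is ramified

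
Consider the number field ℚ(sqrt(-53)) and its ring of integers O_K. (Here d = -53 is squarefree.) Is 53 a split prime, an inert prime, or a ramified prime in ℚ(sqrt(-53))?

Since -53 ≢ 1 mod 4, the ring of integers is ℤ[√-53] with discriminant 4·(-53) = -212.
disc(K) = -212 = 53·(-4), so p = 53 is ramified.

ramified — (53) = 𝔭²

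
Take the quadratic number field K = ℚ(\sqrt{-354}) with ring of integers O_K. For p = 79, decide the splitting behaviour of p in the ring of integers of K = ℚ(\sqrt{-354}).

inert — (79) stays prime in O_K

d = -354 ≡ 2 (mod 4), so O_K = ℤ[√-354] and disc(K) = 4d = -1416.
Since gcd(79, -1416) = 1 the prime 79 does not ramify.
Compute (-354/79) via Euler: 41^((79-1)/2) mod 79 = 78, so (-354/79) = -1.
Legendre symbol -1 ⇒ 79 is inert.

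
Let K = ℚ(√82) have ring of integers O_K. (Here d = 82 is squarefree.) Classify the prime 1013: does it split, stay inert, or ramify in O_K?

d = 82 ≡ 2 (mod 4), so O_K = ℤ[√82] and disc(K) = 4d = 328.
disc(K) = 328 is not divisible by 1013; 1013 is unramified.
(82/1013) = 82^506 mod 1013 = 1, giving Legendre symbol 1.
Legendre symbol 1 ⇒ 1013 is split.

p splits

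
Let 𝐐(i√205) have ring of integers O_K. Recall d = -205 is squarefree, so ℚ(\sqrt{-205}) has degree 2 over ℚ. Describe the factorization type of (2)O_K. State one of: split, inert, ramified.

d = -205 ≡ 3 (mod 4), so O_K = ℤ[√-205] and disc(K) = 4d = -820.
2 divides disc(K) = -820, so 2 ramifies.

p ramifies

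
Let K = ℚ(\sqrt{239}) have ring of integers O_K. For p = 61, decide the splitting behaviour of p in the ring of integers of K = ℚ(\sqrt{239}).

p splits

d = 239 ≡ 3 (mod 4), so O_K = ℤ[√239] and disc(K) = 4d = 956.
disc(K) = 956 is not divisible by 61; 61 is unramified.
(239/61) = 56^30 mod 61 = 1, giving Legendre symbol 1.
d is a quadratic residue mod p, hence 61 splits in O_K.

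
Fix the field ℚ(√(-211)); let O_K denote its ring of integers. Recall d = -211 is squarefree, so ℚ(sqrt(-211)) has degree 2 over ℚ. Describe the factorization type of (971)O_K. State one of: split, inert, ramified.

p is inert

-211 mod 4 = 1, hence disc K = -211 and O_K = ℤ[(1+√-211)/2].
971 ∤ -211, so 971 is unramified.
Compute (-211/971) via Euler: 760^((971-1)/2) mod 971 = 970, so (-211/971) = -1.
d is a non-residue mod p, hence 971 remains inert in O_K.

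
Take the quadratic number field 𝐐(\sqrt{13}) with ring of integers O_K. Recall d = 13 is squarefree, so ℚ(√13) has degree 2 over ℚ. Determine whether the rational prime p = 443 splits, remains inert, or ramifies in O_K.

p splits

d = 13 ≡ 1 (mod 4), so O_K = ℤ[(1+√13)/2] and disc(K) = d = 13.
443 ∤ 13, so 443 is unramified.
Euler's criterion: 13^221 mod 443 = 1. Thus (13|443) = 1.
Legendre symbol 1 ⇒ 443 is split.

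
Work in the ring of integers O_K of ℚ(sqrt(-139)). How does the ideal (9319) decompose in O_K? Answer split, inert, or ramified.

p splits

d = -139 ≡ 1 (mod 4), so O_K = ℤ[(1+√-139)/2] and disc(K) = d = -139.
disc(K) = -139 is not divisible by 9319; 9319 is unramified.
Compute (-139/9319) via Euler: 9180^((9319-1)/2) mod 9319 = 1, so (-139/9319) = 1.
d is a quadratic residue mod p, hence 9319 splits in O_K.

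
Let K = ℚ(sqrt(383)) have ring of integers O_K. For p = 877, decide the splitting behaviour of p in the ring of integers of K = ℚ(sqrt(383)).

383 mod 4 = 3, hence disc K = 4·383 = 1532 and O_K = ℤ[√383].
disc(K) = 1532 is not divisible by 877; 877 is unramified.
Legendre symbol by Euler's criterion: (383/877) ≡ 383^438 ≡ 876 (mod 877), i.e. (383/877) = -1.
d is a non-residue mod p, hence 877 remains inert in O_K.

p is inert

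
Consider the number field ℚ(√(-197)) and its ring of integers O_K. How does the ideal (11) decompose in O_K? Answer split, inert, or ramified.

-197 mod 4 = 3, hence disc K = 4·(-197) = -788 and O_K = ℤ[√-197].
disc(K) = -788 is not divisible by 11; 11 is unramified.
(-197/11) = 1^5 mod 11 = 1, giving Legendre symbol 1.
Legendre symbol 1 ⇒ 11 is split.

split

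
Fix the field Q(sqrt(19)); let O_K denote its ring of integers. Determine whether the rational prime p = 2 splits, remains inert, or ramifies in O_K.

Since 19 ≢ 1 mod 4, the ring of integers is ℤ[√19] with discriminant 4·19 = 76.
disc(K) = 76 = 2·38, so p = 2 is ramified.

ramifies in O_K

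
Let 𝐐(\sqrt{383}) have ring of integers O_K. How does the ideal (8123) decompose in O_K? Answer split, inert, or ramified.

383 mod 4 = 3, hence disc K = 4·383 = 1532 and O_K = ℤ[√383].
disc(K) = 1532 is not divisible by 8123; 8123 is unramified.
Compute (383/8123) via Euler: 383^((8123-1)/2) mod 8123 = 1, so (383/8123) = 1.
Legendre symbol 1 ⇒ 8123 is split.

8123 splits in O_K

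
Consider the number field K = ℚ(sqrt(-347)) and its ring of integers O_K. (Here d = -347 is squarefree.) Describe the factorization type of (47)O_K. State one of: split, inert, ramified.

remains prime (inert)

-347 mod 4 = 1, hence disc K = -347 and O_K = ℤ[(1+√-347)/2].
Since gcd(47, -347) = 1 the prime 47 does not ramify.
Legendre symbol by Euler's criterion: (-347/47) ≡ (-347)^23 ≡ 46 (mod 47), i.e. (-347/47) = -1.
Legendre symbol -1 ⇒ 47 is inert.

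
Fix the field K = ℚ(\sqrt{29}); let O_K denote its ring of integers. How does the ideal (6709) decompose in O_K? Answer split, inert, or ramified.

Since 29 ≡ 1 mod 4, the ring of integers is ℤ[(1+√29)/2] with discriminant 29.
disc(K) = 29 is not divisible by 6709; 6709 is unramified.
Legendre symbol by Euler's criterion: (29/6709) ≡ 29^3354 ≡ 6708 (mod 6709), i.e. (29/6709) = -1.
(29/6709) = -1, so 6709 is inert.

p is inert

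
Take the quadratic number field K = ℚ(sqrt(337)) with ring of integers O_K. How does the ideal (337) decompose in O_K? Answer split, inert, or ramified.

Since 337 ≡ 1 mod 4, the ring of integers is ℤ[(1+√337)/2] with discriminant 337.
disc(K) = 337 = 337·1, so p = 337 is ramified.

ramified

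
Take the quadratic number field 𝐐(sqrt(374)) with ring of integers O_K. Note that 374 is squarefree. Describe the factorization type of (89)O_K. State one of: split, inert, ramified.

split

Since 374 ≢ 1 mod 4, the ring of integers is ℤ[√374] with discriminant 4·374 = 1496.
Since gcd(89, 1496) = 1 the prime 89 does not ramify.
Euler's criterion: 374^44 mod 89 = 1. Thus (374|89) = 1.
Legendre symbol 1 ⇒ 89 is split.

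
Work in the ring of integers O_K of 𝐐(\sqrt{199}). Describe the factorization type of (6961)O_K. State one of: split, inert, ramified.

inert — (6961) stays prime in O_K

Since 199 ≢ 1 mod 4, the ring of integers is ℤ[√199] with discriminant 4·199 = 796.
disc(K) = 796 is not divisible by 6961; 6961 is unramified.
Legendre symbol by Euler's criterion: (199/6961) ≡ 199^3480 ≡ 6960 (mod 6961), i.e. (199/6961) = -1.
Legendre symbol -1 ⇒ 6961 is inert.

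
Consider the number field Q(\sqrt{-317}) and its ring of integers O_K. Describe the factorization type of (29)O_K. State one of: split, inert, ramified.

-317 mod 4 = 3, hence disc K = 4·(-317) = -1268 and O_K = ℤ[√-317].
29 ∤ -1268, so 29 is unramified.
Euler's criterion: (-317)^14 mod 29 = 28. Thus (-317|29) = -1.
d is a non-residue mod p, hence 29 remains inert in O_K.

inert — (29) stays prime in O_K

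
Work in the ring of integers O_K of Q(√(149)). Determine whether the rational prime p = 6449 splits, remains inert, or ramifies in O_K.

6449 splits in O_K

d = 149 ≡ 1 (mod 4), so O_K = ℤ[(1+√149)/2] and disc(K) = d = 149.
Since gcd(6449, 149) = 1 the prime 6449 does not ramify.
Euler's criterion: 149^3224 mod 6449 = 1. Thus (149|6449) = 1.
d is a quadratic residue mod p, hence 6449 splits in O_K.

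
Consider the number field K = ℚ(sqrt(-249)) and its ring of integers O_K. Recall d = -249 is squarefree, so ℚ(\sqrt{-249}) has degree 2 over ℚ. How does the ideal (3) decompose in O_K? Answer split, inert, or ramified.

ramified

d = -249 ≡ 3 (mod 4), so O_K = ℤ[√-249] and disc(K) = 4d = -996.
disc(K) = -996 = 3·(-332), so p = 3 is ramified.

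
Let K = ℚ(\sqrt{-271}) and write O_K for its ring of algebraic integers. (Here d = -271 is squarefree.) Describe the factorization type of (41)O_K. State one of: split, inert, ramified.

-271 mod 4 = 1, hence disc K = -271 and O_K = ℤ[(1+√-271)/2].
Since gcd(41, -271) = 1 the prime 41 does not ramify.
Legendre symbol by Euler's criterion: (-271/41) ≡ (-271)^20 ≡ 1 (mod 41), i.e. (-271/41) = 1.
d is a quadratic residue mod p, hence 41 splits in O_K.

p splits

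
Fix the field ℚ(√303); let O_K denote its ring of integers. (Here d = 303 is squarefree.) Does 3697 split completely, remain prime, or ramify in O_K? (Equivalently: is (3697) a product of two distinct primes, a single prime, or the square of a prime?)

inert — (3697) stays prime in O_K

Since 303 ≢ 1 mod 4, the ring of integers is ℤ[√303] with discriminant 4·303 = 1212.
disc(K) = 1212 is not divisible by 3697; 3697 is unramified.
Compute (303/3697) via Euler: 303^((3697-1)/2) mod 3697 = 3696, so (303/3697) = -1.
(303/3697) = -1, so 3697 is inert.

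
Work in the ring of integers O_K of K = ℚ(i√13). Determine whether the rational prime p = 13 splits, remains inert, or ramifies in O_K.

13 is ramified

Since -13 ≢ 1 mod 4, the ring of integers is ℤ[√-13] with discriminant 4·(-13) = -52.
disc(K) = -52 = 13·(-4), so p = 13 is ramified.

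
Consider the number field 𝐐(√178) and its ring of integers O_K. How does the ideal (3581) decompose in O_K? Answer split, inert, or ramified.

178 mod 4 = 2, hence disc K = 4·178 = 712 and O_K = ℤ[√178].
Since gcd(3581, 712) = 1 the prime 3581 does not ramify.
Euler's criterion: 178^1790 mod 3581 = 3580. Thus (178|3581) = -1.
d is a non-residue mod p, hence 3581 remains inert in O_K.

remains prime (inert)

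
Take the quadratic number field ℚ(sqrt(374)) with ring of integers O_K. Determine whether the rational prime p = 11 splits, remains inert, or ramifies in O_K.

374 mod 4 = 2, hence disc K = 4·374 = 1496 and O_K = ℤ[√374].
Ramification test: 11 | 1496. The prime 11 ramifies in K.

ramified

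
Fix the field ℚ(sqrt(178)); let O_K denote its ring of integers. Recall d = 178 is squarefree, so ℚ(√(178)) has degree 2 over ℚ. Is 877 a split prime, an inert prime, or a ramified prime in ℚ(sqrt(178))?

p splits

178 mod 4 = 2, hence disc K = 4·178 = 712 and O_K = ℤ[√178].
877 ∤ 712, so 877 is unramified.
Compute (178/877) via Euler: 178^((877-1)/2) mod 877 = 1, so (178/877) = 1.
Legendre symbol 1 ⇒ 877 is split.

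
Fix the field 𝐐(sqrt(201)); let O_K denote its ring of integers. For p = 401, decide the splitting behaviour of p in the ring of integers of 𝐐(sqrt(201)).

splits completely

Since 201 ≡ 1 mod 4, the ring of integers is ℤ[(1+√201)/2] with discriminant 201.
disc(K) = 201 is not divisible by 401; 401 is unramified.
Legendre symbol by Euler's criterion: (201/401) ≡ 201^200 ≡ 1 (mod 401), i.e. (201/401) = 1.
(201/401) = 1, so 401 splits.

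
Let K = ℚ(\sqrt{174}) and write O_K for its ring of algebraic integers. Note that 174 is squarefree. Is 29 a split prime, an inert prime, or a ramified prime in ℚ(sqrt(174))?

p ramifies

174 mod 4 = 2, hence disc K = 4·174 = 696 and O_K = ℤ[√174].
29 divides disc(K) = 696, so 29 ramifies.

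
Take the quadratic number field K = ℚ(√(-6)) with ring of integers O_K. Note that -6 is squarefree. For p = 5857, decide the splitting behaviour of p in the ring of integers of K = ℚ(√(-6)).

d = -6 ≡ 2 (mod 4), so O_K = ℤ[√-6] and disc(K) = 4d = -24.
disc(K) = -24 is not divisible by 5857; 5857 is unramified.
Compute (-6/5857) via Euler: 5851^((5857-1)/2) mod 5857 = 1, so (-6/5857) = 1.
(-6/5857) = 1, so 5857 splits.

p splits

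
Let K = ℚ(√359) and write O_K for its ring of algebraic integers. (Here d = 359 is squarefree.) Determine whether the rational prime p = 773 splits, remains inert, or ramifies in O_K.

Since 359 ≢ 1 mod 4, the ring of integers is ℤ[√359] with discriminant 4·359 = 1436.
773 ∤ 1436, so 773 is unramified.
Euler's criterion: 359^386 mod 773 = 1. Thus (359|773) = 1.
d is a quadratic residue mod p, hence 773 splits in O_K.

split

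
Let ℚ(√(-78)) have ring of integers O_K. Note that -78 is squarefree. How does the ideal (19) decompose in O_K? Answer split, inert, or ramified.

19 splits in O_K

Since -78 ≢ 1 mod 4, the ring of integers is ℤ[√-78] with discriminant 4·(-78) = -312.
Since gcd(19, -312) = 1 the prime 19 does not ramify.
Compute (-78/19) via Euler: 17^((19-1)/2) mod 19 = 1, so (-78/19) = 1.
(-78/19) = 1, so 19 splits.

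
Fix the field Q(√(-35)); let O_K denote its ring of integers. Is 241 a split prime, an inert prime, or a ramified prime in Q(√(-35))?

Since -35 ≡ 1 mod 4, the ring of integers is ℤ[(1+√-35)/2] with discriminant -35.
241 ∤ -35, so 241 is unramified.
Compute (-35/241) via Euler: 206^((241-1)/2) mod 241 = 240, so (-35/241) = -1.
Legendre symbol -1 ⇒ 241 is inert.

241 remains inert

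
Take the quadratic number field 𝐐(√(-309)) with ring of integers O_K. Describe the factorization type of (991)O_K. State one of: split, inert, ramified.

991 remains inert

-309 mod 4 = 3, hence disc K = 4·(-309) = -1236 and O_K = ℤ[√-309].
Since gcd(991, -1236) = 1 the prime 991 does not ramify.
Legendre symbol by Euler's criterion: (-309/991) ≡ (-309)^495 ≡ 990 (mod 991), i.e. (-309/991) = -1.
d is a non-residue mod p, hence 991 remains inert in O_K.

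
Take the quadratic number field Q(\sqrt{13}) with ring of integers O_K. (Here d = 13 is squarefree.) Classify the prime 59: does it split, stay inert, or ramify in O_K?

inert

Since 13 ≡ 1 mod 4, the ring of integers is ℤ[(1+√13)/2] with discriminant 13.
disc(K) = 13 is not divisible by 59; 59 is unramified.
Legendre symbol by Euler's criterion: (13/59) ≡ 13^29 ≡ 58 (mod 59), i.e. (13/59) = -1.
d is a non-residue mod p, hence 59 remains inert in O_K.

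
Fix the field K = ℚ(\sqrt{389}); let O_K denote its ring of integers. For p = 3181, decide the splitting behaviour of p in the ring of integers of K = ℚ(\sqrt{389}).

d = 389 ≡ 1 (mod 4), so O_K = ℤ[(1+√389)/2] and disc(K) = d = 389.
Since gcd(3181, 389) = 1 the prime 3181 does not ramify.
Legendre symbol by Euler's criterion: (389/3181) ≡ 389^1590 ≡ 1 (mod 3181), i.e. (389/3181) = 1.
Legendre symbol 1 ⇒ 3181 is split.

3181 splits in O_K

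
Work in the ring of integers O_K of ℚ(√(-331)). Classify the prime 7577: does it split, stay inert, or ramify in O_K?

remains prime (inert)

Since -331 ≡ 1 mod 4, the ring of integers is ℤ[(1+√-331)/2] with discriminant -331.
disc(K) = -331 is not divisible by 7577; 7577 is unramified.
Euler's criterion: (-331)^3788 mod 7577 = 7576. Thus (-331|7577) = -1.
(-331/7577) = -1, so 7577 is inert.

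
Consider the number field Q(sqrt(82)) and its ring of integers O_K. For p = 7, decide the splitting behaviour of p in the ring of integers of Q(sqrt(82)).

inert

82 mod 4 = 2, hence disc K = 4·82 = 328 and O_K = ℤ[√82].
Since gcd(7, 328) = 1 the prime 7 does not ramify.
Euler's criterion: 82^3 mod 7 = 6. Thus (82|7) = -1.
d is a non-residue mod p, hence 7 remains inert in O_K.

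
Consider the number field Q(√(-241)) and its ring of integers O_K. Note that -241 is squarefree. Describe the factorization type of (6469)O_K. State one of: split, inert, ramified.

-241 mod 4 = 3, hence disc K = 4·(-241) = -964 and O_K = ℤ[√-241].
disc(K) = -964 is not divisible by 6469; 6469 is unramified.
Euler's criterion: (-241)^3234 mod 6469 = 6468. Thus (-241|6469) = -1.
(-241/6469) = -1, so 6469 is inert.

remains prime (inert)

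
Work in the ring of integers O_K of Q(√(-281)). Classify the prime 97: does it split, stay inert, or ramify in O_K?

d = -281 ≡ 3 (mod 4), so O_K = ℤ[√-281] and disc(K) = 4d = -1124.
disc(K) = -1124 is not divisible by 97; 97 is unramified.
Legendre symbol by Euler's criterion: (-281/97) ≡ (-281)^48 ≡ 96 (mod 97), i.e. (-281/97) = -1.
Legendre symbol -1 ⇒ 97 is inert.

inert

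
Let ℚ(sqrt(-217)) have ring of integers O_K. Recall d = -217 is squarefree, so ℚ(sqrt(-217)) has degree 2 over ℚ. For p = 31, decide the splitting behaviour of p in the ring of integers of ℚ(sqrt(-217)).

ramifies in O_K

-217 mod 4 = 3, hence disc K = 4·(-217) = -868 and O_K = ℤ[√-217].
Ramification test: 31 | -868. The prime 31 ramifies in K.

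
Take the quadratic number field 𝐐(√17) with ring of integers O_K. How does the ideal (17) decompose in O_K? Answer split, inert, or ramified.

ramified

Since 17 ≡ 1 mod 4, the ring of integers is ℤ[(1+√17)/2] with discriminant 17.
disc(K) = 17 = 17·1, so p = 17 is ramified.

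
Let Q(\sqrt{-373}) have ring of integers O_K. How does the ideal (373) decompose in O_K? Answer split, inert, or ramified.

-373 mod 4 = 3, hence disc K = 4·(-373) = -1492 and O_K = ℤ[√-373].
373 divides disc(K) = -1492, so 373 ramifies.

p ramifies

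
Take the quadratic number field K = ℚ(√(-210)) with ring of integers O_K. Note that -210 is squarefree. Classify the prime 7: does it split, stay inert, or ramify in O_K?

Since -210 ≢ 1 mod 4, the ring of integers is ℤ[√-210] with discriminant 4·(-210) = -840.
disc(K) = -840 = 7·(-120), so p = 7 is ramified.

ramifies in O_K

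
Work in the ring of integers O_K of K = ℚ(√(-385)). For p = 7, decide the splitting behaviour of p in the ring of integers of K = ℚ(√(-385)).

d = -385 ≡ 3 (mod 4), so O_K = ℤ[√-385] and disc(K) = 4d = -1540.
7 divides disc(K) = -1540, so 7 ramifies.

ramified — (7) = 𝔭²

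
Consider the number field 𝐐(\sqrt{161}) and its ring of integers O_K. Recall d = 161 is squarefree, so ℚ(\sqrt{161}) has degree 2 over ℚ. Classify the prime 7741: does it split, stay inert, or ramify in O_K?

inert — (7741) stays prime in O_K

Since 161 ≡ 1 mod 4, the ring of integers is ℤ[(1+√161)/2] with discriminant 161.
Since gcd(7741, 161) = 1 the prime 7741 does not ramify.
Legendre symbol by Euler's criterion: (161/7741) ≡ 161^3870 ≡ 7740 (mod 7741), i.e. (161/7741) = -1.
Legendre symbol -1 ⇒ 7741 is inert.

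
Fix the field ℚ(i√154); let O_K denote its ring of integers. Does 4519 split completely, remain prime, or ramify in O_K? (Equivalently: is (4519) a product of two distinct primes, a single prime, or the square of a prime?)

-154 mod 4 = 2, hence disc K = 4·(-154) = -616 and O_K = ℤ[√-154].
disc(K) = -616 is not divisible by 4519; 4519 is unramified.
Compute (-154/4519) via Euler: 4365^((4519-1)/2) mod 4519 = 4518, so (-154/4519) = -1.
(-154/4519) = -1, so 4519 is inert.

remains prime (inert)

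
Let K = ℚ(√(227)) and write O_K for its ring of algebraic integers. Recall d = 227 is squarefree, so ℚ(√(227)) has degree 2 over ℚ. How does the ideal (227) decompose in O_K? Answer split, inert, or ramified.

ramified

Since 227 ≢ 1 mod 4, the ring of integers is ℤ[√227] with discriminant 4·227 = 908.
disc(K) = 908 = 227·4, so p = 227 is ramified.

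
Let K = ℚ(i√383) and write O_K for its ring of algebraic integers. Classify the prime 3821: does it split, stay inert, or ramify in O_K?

remains prime (inert)

-383 mod 4 = 1, hence disc K = -383 and O_K = ℤ[(1+√-383)/2].
3821 ∤ -383, so 3821 is unramified.
(-383/3821) = 3438^1910 mod 3821 = 3820, giving Legendre symbol -1.
d is a non-residue mod p, hence 3821 remains inert in O_K.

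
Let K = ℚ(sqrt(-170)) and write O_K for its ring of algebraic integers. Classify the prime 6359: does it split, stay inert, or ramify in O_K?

inert

-170 mod 4 = 2, hence disc K = 4·(-170) = -680 and O_K = ℤ[√-170].
Since gcd(6359, -680) = 1 the prime 6359 does not ramify.
(-170/6359) = 6189^3179 mod 6359 = 6358, giving Legendre symbol -1.
d is a non-residue mod p, hence 6359 remains inert in O_K.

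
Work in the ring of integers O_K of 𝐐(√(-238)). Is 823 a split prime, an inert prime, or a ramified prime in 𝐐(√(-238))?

p is inert

Since -238 ≢ 1 mod 4, the ring of integers is ℤ[√-238] with discriminant 4·(-238) = -952.
823 ∤ -952, so 823 is unramified.
Compute (-238/823) via Euler: 585^((823-1)/2) mod 823 = 822, so (-238/823) = -1.
Legendre symbol -1 ⇒ 823 is inert.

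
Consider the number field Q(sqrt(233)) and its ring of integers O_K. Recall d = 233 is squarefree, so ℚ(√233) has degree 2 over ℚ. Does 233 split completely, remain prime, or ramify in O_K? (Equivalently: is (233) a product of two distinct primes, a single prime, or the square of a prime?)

ramified

Since 233 ≡ 1 mod 4, the ring of integers is ℤ[(1+√233)/2] with discriminant 233.
disc(K) = 233 = 233·1, so p = 233 is ramified.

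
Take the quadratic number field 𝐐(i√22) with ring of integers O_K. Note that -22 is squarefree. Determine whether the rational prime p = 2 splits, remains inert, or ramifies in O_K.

ramifies in O_K

-22 mod 4 = 2, hence disc K = 4·(-22) = -88 and O_K = ℤ[√-22].
disc(K) = -88 = 2·(-44), so p = 2 is ramified.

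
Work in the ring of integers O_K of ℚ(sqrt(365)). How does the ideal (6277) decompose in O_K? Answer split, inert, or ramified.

6277 remains inert

365 mod 4 = 1, hence disc K = 365 and O_K = ℤ[(1+√365)/2].
disc(K) = 365 is not divisible by 6277; 6277 is unramified.
Euler's criterion: 365^3138 mod 6277 = 6276. Thus (365|6277) = -1.
Legendre symbol -1 ⇒ 6277 is inert.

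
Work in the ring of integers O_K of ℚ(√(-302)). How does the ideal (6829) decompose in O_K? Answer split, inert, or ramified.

-302 mod 4 = 2, hence disc K = 4·(-302) = -1208 and O_K = ℤ[√-302].
6829 ∤ -1208, so 6829 is unramified.
Euler's criterion: (-302)^3414 mod 6829 = 6828. Thus (-302|6829) = -1.
d is a non-residue mod p, hence 6829 remains inert in O_K.

inert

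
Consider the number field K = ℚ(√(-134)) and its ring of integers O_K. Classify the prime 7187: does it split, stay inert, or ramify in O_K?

d = -134 ≡ 2 (mod 4), so O_K = ℤ[√-134] and disc(K) = 4d = -536.
7187 ∤ -536, so 7187 is unramified.
Euler's criterion: (-134)^3593 mod 7187 = 1. Thus (-134|7187) = 1.
d is a quadratic residue mod p, hence 7187 splits in O_K.

7187 splits in O_K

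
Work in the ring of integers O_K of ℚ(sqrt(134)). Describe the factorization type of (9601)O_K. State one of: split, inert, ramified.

Since 134 ≢ 1 mod 4, the ring of integers is ℤ[√134] with discriminant 4·134 = 536.
9601 ∤ 536, so 9601 is unramified.
Legendre symbol by Euler's criterion: (134/9601) ≡ 134^4800 ≡ 9600 (mod 9601), i.e. (134/9601) = -1.
d is a non-residue mod p, hence 9601 remains inert in O_K.

p is inert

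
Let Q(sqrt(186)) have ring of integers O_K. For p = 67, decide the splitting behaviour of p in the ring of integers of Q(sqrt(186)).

remains prime (inert)

d = 186 ≡ 2 (mod 4), so O_K = ℤ[√186] and disc(K) = 4d = 744.
67 ∤ 744, so 67 is unramified.
Compute (186/67) via Euler: 52^((67-1)/2) mod 67 = 66, so (186/67) = -1.
d is a non-residue mod p, hence 67 remains inert in O_K.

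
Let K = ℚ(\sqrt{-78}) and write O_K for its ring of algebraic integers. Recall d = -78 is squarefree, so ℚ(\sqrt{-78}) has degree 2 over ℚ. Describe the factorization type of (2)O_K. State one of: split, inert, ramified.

Since -78 ≢ 1 mod 4, the ring of integers is ℤ[√-78] with discriminant 4·(-78) = -312.
disc(K) = -312 = 2·(-156), so p = 2 is ramified.

ramified — (2) = 𝔭²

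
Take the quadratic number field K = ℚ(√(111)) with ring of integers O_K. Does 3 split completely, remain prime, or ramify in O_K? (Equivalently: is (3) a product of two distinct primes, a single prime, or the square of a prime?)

3 is ramified

Since 111 ≢ 1 mod 4, the ring of integers is ℤ[√111] with discriminant 4·111 = 444.
Ramification test: 3 | 444. The prime 3 ramifies in K.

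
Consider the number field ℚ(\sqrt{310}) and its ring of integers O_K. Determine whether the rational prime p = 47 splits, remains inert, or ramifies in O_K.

d = 310 ≡ 2 (mod 4), so O_K = ℤ[√310] and disc(K) = 4d = 1240.
disc(K) = 1240 is not divisible by 47; 47 is unramified.
(310/47) = 28^23 mod 47 = 1, giving Legendre symbol 1.
Legendre symbol 1 ⇒ 47 is split.

47 splits in O_K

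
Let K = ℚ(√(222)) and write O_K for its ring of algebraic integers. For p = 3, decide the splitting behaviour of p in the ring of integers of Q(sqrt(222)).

d = 222 ≡ 2 (mod 4), so O_K = ℤ[√222] and disc(K) = 4d = 888.
Ramification test: 3 | 888. The prime 3 ramifies in K.

ramified — (3) = 𝔭²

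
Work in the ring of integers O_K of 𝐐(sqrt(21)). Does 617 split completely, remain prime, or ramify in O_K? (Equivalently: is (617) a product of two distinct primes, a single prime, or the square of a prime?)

21 mod 4 = 1, hence disc K = 21 and O_K = ℤ[(1+√21)/2].
617 ∤ 21, so 617 is unramified.
(21/617) = 21^308 mod 617 = 616, giving Legendre symbol -1.
Legendre symbol -1 ⇒ 617 is inert.

inert — (617) stays prime in O_K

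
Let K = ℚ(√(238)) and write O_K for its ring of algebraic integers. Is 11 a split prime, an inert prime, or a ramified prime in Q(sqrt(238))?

p is inert

238 mod 4 = 2, hence disc K = 4·238 = 952 and O_K = ℤ[√238].
11 ∤ 952, so 11 is unramified.
Legendre symbol by Euler's criterion: (238/11) ≡ 238^5 ≡ 10 (mod 11), i.e. (238/11) = -1.
Legendre symbol -1 ⇒ 11 is inert.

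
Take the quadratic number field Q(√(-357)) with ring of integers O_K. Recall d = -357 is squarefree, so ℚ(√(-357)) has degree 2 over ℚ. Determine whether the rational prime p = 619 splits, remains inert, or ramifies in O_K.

Since -357 ≢ 1 mod 4, the ring of integers is ℤ[√-357] with discriminant 4·(-357) = -1428.
Since gcd(619, -1428) = 1 the prime 619 does not ramify.
Legendre symbol by Euler's criterion: (-357/619) ≡ (-357)^309 ≡ 618 (mod 619), i.e. (-357/619) = -1.
Legendre symbol -1 ⇒ 619 is inert.

619 remains inert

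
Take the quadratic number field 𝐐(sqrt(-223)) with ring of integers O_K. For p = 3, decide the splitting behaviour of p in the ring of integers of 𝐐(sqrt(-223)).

d = -223 ≡ 1 (mod 4), so O_K = ℤ[(1+√-223)/2] and disc(K) = d = -223.
Since gcd(3, -223) = 1 the prime 3 does not ramify.
Compute (-223/3) via Euler: 2^((3-1)/2) mod 3 = 2, so (-223/3) = -1.
(-223/3) = -1, so 3 is inert.

3 remains inert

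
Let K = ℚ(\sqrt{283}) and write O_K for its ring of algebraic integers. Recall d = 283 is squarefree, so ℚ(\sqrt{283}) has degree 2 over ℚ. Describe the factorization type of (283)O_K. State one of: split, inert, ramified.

p ramifies

d = 283 ≡ 3 (mod 4), so O_K = ℤ[√283] and disc(K) = 4d = 1132.
Ramification test: 283 | 1132. The prime 283 ramifies in K.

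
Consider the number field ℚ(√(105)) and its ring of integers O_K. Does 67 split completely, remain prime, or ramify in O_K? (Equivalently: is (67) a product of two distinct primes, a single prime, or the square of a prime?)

105 mod 4 = 1, hence disc K = 105 and O_K = ℤ[(1+√105)/2].
Since gcd(67, 105) = 1 the prime 67 does not ramify.
Euler's criterion: 105^33 mod 67 = 66. Thus (105|67) = -1.
d is a non-residue mod p, hence 67 remains inert in O_K.

67 remains inert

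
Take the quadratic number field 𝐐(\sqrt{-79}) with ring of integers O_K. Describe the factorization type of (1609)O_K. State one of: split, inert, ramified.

remains prime (inert)

-79 mod 4 = 1, hence disc K = -79 and O_K = ℤ[(1+√-79)/2].
disc(K) = -79 is not divisible by 1609; 1609 is unramified.
Compute (-79/1609) via Euler: 1530^((1609-1)/2) mod 1609 = 1608, so (-79/1609) = -1.
(-79/1609) = -1, so 1609 is inert.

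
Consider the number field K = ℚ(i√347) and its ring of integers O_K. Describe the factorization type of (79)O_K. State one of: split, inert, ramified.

p is inert

Since -347 ≡ 1 mod 4, the ring of integers is ℤ[(1+√-347)/2] with discriminant -347.
Since gcd(79, -347) = 1 the prime 79 does not ramify.
Compute (-347/79) via Euler: 48^((79-1)/2) mod 79 = 78, so (-347/79) = -1.
d is a non-residue mod p, hence 79 remains inert in O_K.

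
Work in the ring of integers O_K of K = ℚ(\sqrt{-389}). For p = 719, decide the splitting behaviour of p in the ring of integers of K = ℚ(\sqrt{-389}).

inert — (719) stays prime in O_K

Since -389 ≢ 1 mod 4, the ring of integers is ℤ[√-389] with discriminant 4·(-389) = -1556.
719 ∤ -1556, so 719 is unramified.
(-389/719) = 330^359 mod 719 = 718, giving Legendre symbol -1.
Legendre symbol -1 ⇒ 719 is inert.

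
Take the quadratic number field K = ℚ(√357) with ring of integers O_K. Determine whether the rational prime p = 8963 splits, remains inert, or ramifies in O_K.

splits completely

357 mod 4 = 1, hence disc K = 357 and O_K = ℤ[(1+√357)/2].
disc(K) = 357 is not divisible by 8963; 8963 is unramified.
Legendre symbol by Euler's criterion: (357/8963) ≡ 357^4481 ≡ 1 (mod 8963), i.e. (357/8963) = 1.
d is a quadratic residue mod p, hence 8963 splits in O_K.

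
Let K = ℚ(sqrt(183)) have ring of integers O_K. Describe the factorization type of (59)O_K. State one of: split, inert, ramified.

d = 183 ≡ 3 (mod 4), so O_K = ℤ[√183] and disc(K) = 4d = 732.
Since gcd(59, 732) = 1 the prime 59 does not ramify.
Legendre symbol by Euler's criterion: (183/59) ≡ 183^29 ≡ 58 (mod 59), i.e. (183/59) = -1.
Legendre symbol -1 ⇒ 59 is inert.

inert — (59) stays prime in O_K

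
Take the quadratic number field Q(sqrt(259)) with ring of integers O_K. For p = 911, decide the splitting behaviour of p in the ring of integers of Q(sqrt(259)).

259 mod 4 = 3, hence disc K = 4·259 = 1036 and O_K = ℤ[√259].
disc(K) = 1036 is not divisible by 911; 911 is unramified.
Legendre symbol by Euler's criterion: (259/911) ≡ 259^455 ≡ 1 (mod 911), i.e. (259/911) = 1.
d is a quadratic residue mod p, hence 911 splits in O_K.

p splits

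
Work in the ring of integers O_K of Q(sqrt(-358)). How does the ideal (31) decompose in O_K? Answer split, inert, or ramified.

d = -358 ≡ 2 (mod 4), so O_K = ℤ[√-358] and disc(K) = 4d = -1432.
Since gcd(31, -1432) = 1 the prime 31 does not ramify.
Euler's criterion: (-358)^15 mod 31 = 1. Thus (-358|31) = 1.
Legendre symbol 1 ⇒ 31 is split.

31 splits in O_K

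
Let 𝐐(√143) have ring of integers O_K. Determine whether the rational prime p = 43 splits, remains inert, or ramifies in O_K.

split — (43) = 𝔭₁𝔭₂ with 𝔭₁ ≠ 𝔭₂

Since 143 ≢ 1 mod 4, the ring of integers is ℤ[√143] with discriminant 4·143 = 572.
Since gcd(43, 572) = 1 the prime 43 does not ramify.
Euler's criterion: 143^21 mod 43 = 1. Thus (143|43) = 1.
Legendre symbol 1 ⇒ 43 is split.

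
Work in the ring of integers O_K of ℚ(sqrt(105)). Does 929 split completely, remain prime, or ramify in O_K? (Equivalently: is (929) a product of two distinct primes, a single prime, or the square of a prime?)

929 splits in O_K

105 mod 4 = 1, hence disc K = 105 and O_K = ℤ[(1+√105)/2].
929 ∤ 105, so 929 is unramified.
(105/929) = 105^464 mod 929 = 1, giving Legendre symbol 1.
d is a quadratic residue mod p, hence 929 splits in O_K.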